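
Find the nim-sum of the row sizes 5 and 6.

3

In binary:
  101  (5)
  110  (6)
  ---
  011  (3)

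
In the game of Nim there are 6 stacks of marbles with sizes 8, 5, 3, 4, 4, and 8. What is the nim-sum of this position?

Compute the nim-sum pairwise:
8 ^ 5 = 13
13 ^ 3 = 14
14 ^ 4 = 10
10 ^ 4 = 14
14 ^ 8 = 6

6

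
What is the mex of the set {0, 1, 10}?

2

The values 0, 1 are all present; 2 is the first non-negative integer missing from the set.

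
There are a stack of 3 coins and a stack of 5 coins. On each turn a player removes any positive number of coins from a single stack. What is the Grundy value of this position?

6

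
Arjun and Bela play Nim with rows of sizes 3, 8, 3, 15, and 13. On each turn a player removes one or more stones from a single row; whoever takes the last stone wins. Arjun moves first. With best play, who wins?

Arjun wins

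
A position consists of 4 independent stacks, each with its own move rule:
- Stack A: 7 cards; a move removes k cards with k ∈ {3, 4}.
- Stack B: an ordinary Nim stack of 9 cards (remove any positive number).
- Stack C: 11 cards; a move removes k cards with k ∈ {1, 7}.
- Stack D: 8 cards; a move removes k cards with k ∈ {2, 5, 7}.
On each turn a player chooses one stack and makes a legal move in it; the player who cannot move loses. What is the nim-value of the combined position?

Build the Grundy sequence for stack A with g(k) = mex{g(k−s) : s ∈ {3, 4}, s ≤ k}:
k:     0  1  2  3  4  5  6  7
g(k):  0  0  0  1  1  1  2  0
So g(7) = 0.
Stack B is a plain Nim stack of size 9, so its Grundy value is 9.
For stack C, compute g(0), g(1), … with moves {1, 7}:
k:     0  1  2  3  4  5  6  7  8  9 10 11
g(k):  0  1  0  1  0  1  0  1  0  1  0  1
So g(11) = 1.
Grundy values for stack D (subtraction set {2, 5, 7}):
k:     0  1  2  3  4  5  6  7  8
g(k):  0  0  1  1  0  2  1  3  2
So g(8) = 2.
By the Sprague-Grundy theorem, the Grundy value of a sum of independent games is the XOR of the component values.
Combined value = 0 XOR 9 XOR 1 XOR 2 = 10.

10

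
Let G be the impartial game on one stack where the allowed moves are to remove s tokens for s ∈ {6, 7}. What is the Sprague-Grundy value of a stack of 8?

Grundy values for subtraction set {6, 7}:
g(0) = mex{} = 0
g(1) = mex{} = 0
g(2) = mex{} = 0
g(3) = mex{} = 0
g(4) = mex{} = 0
g(5) = mex{} = 0
g(6) = mex{0} = 1
g(7) = mex{0} = 1
g(8) = mex{0} = 1
So g(8) = 1.

1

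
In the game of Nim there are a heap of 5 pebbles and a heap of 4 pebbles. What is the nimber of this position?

Nim-sum: 5 ⊕ 4 = 1.

1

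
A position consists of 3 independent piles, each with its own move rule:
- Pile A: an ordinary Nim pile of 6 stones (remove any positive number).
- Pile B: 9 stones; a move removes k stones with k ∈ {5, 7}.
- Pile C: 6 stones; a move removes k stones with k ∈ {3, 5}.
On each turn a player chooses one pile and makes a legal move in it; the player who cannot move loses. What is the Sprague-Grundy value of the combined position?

Pile A is a plain Nim pile of size 6, so its Grundy value is 6.
For pile B, compute g(0), g(1), … with moves {5, 7}:
g(0) = mex{} = 0
g(1) = mex{} = 0
g(2) = mex{} = 0
g(3) = mex{} = 0
g(4) = mex{} = 0
g(5) = mex{0} = 1
g(6) = mex{0} = 1
g(7) = mex{0} = 1
g(8) = mex{0} = 1
g(9) = mex{0} = 1
So g(9) = 1.
Build the Grundy sequence for pile C with g(k) = mex{g(k−s) : s ∈ {3, 5}, s ≤ k}:
g(0) = mex{} = 0
g(1) = mex{} = 0
g(2) = mex{} = 0
g(3) = mex{0} = 1
g(4) = mex{0} = 1
g(5) = mex{0} = 1
g(6) = mex{0,1} = 2
So g(6) = 2.
The value of a disjunctive sum is the nim-sum of the parts.
Combined value = 6 XOR 1 XOR 2 = 5.

5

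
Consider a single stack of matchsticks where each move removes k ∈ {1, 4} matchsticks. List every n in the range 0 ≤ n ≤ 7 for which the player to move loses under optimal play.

0, 2, 5, 7

Grundy values for subtraction set {1, 4}:
g(0) = mex{} = 0
g(1) = mex{0} = 1
g(2) = mex{1} = 0
g(3) = mex{0} = 1
g(4) = mex{0,1} = 2
g(5) = mex{1,2} = 0
g(6) = mex{0} = 1
g(7) = mex{1} = 0
The P-positions (g = 0) in 0..7 are 0, 2, 5, 7.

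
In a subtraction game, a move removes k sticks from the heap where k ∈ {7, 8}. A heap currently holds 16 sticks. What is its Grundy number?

0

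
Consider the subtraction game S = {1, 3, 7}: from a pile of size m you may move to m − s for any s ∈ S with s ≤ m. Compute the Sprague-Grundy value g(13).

1

Build the Grundy sequence with g(k) = mex{g(k−s) : s ∈ {1, 3, 7}, s ≤ k}:
g(0) = mex{} = 0
g(1) = mex{0} = 1
g(2) = mex{1} = 0
g(3) = mex{0} = 1
g(4) = mex{1} = 0
g(5) = mex{0} = 1
g(6) = mex{1} = 0
g(7) = mex{0} = 1
g(8) = mex{1} = 0
g(9) = mex{0} = 1
g(10) = mex{1} = 0
g(11) = mex{0} = 1
g(12) = mex{1} = 0
g(13) = mex{0} = 1
So g(13) = 1.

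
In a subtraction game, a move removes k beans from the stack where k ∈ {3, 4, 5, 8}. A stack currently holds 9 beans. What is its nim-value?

3

Build the Grundy sequence with g(k) = mex{g(k−s) : s ∈ {3, 4, 5, 8}, s ≤ k}:
g(0) = mex{} = 0
g(1) = mex{} = 0
g(2) = mex{} = 0
g(3) = mex{0} = 1
g(4) = mex{0} = 1
g(5) = mex{0} = 1
g(6) = mex{0,1} = 2
g(7) = mex{0,1} = 2
g(8) = mex{0,1} = 2
g(9) = mex{0,1,2} = 3
So g(9) = 3.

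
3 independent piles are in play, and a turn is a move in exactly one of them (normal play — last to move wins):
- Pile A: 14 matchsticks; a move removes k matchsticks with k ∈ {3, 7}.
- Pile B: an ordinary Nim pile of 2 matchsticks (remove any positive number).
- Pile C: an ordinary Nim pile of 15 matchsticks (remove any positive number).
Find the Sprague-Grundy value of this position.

For pile A, compute g(0), g(1), … with moves {3, 7}:
k:     0  1  2  3  4  5  6  7  8  9 10 11 12 13 14
g(k):  0  0  0  1  1  1  0  2  2  1  0  0  0  1  1
So g(14) = 1.
Pile B is a plain Nim pile of size 2, so its Grundy value is 2.
Pile C is a plain Nim pile of size 15, so its Grundy value is 15.
The value of a disjunctive sum is the nim-sum of the parts.
Combined value = 1 ⊕ 2 ⊕ 15 = 12.

12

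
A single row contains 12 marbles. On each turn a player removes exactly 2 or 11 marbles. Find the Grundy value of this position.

2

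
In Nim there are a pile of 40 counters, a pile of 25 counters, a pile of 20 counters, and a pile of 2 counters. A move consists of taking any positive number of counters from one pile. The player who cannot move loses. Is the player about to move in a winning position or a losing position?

Winning position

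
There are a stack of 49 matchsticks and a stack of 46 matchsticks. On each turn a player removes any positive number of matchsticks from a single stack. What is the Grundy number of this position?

Write each in binary and XOR column by column:
  110001  (49)
  101110  (46)
  ------
  011111  (31)

31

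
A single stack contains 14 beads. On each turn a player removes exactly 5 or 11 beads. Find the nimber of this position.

2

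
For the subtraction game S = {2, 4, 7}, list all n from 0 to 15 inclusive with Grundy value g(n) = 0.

0, 1, 6, 9, 12, 15

Grundy values for subtraction set {2, 4, 7}:
k:     0  1  2  3  4  5  6  7  8  9 10 11 12 13 14 15
g(k):  0  0  1  1  2  2  0  3  1  0  2  1  0  2  1  0
The P-positions (g = 0) in 0..15 are 0, 1, 6, 9, 12, 15.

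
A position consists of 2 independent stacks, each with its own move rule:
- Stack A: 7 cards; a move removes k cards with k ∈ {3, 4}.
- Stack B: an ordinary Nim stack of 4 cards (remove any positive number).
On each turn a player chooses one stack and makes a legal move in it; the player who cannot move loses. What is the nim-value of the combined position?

4

For stack A, compute g(0), g(1), … with moves {3, 4}:
k:     0  1  2  3  4  5  6  7
g(k):  0  0  0  1  1  1  2  0
So g(7) = 0.
Stack B is a plain Nim stack of size 4, so its Grundy value is 4.
By the Sprague-Grundy theorem, the Grundy value of a sum of independent games is the XOR of the component values.
Combined value = 0 XOR 4 = 4.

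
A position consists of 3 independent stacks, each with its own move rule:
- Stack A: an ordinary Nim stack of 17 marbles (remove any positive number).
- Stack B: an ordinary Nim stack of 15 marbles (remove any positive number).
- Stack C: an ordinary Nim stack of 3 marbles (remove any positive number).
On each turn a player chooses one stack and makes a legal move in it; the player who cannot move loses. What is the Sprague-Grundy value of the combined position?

29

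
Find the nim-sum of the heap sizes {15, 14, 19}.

Compute the nim-sum pairwise:
15 ^ 14 = 1
1 ^ 19 = 18

18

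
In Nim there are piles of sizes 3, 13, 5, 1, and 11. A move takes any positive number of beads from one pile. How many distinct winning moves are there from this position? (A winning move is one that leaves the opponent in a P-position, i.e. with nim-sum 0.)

5

Compute the nim-sum pairwise:
3 ⊕ 13 = 14
14 ⊕ 5 = 11
11 ⊕ 1 = 10
10 ⊕ 11 = 1
The overall nim-sum is X = 1. A pile of size p has a winning move iff p XOR X < p (reduce it to p XOR X).
  3: 3 XOR 1 = 2 < 3 — winning move (to 2).
  13: 13 XOR 1 = 12 < 13 — winning move (to 12).
  5: 5 XOR 1 = 4 < 5 — winning move (to 4).
  1: 1 XOR 1 = 0 < 1 — winning move (to 0).
  11: 11 XOR 1 = 10 < 11 — winning move (to 10).
That gives 5 winning moves.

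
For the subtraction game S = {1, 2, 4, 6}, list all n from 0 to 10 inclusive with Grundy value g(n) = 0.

Build the Grundy sequence with g(k) = mex{g(k−s) : s ∈ {1, 2, 4, 6}, s ≤ k}:
g(0) = mex{} = 0
g(1) = mex{0} = 1
g(2) = mex{0,1} = 2
g(3) = mex{1,2} = 0
g(4) = mex{0,2} = 1
g(5) = mex{0,1} = 2
g(6) = mex{0,1,2} = 3
g(7) = mex{0,1,2,3} = 4
g(8) = mex{1,2,3,4} = 0
g(9) = mex{0,2,4} = 1
g(10) = mex{0,1,3} = 2
The P-positions (g = 0) in 0..10 are 0, 3, 8.

0, 3, 8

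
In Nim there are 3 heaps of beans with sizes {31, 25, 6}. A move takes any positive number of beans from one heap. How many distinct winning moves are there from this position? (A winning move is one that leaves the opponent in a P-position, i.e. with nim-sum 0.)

0

Nim-sum: 31 ⊕ 25 ⊕ 6 = 0.
The nim-sum is already 0, so every move leaves a nonzero nim-sum — there are no winning moves.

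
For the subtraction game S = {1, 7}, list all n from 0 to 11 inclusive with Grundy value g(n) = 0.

0, 2, 4, 6, 8, 10

Build the Grundy sequence with g(k) = mex{g(k−s) : s ∈ {1, 7}, s ≤ k}:
k:     0  1  2  3  4  5  6  7  8  9 10 11
g(k):  0  1  0  1  0  1  0  1  0  1  0  1
The P-positions (g = 0) in 0..11 are 0, 2, 4, 6, 8, 10.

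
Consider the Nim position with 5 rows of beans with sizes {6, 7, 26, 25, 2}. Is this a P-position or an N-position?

Nim-sum: 6 XOR 7 XOR 26 XOR 25 XOR 2 = 0.
The nim-sum is 0, so this is a P-position: the player to move is in a losing position under optimal play.

P-position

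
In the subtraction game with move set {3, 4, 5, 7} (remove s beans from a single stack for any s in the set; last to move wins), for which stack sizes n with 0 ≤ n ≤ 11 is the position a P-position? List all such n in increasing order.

Grundy values for subtraction set {3, 4, 5, 7}:
g(0) = mex{} = 0
g(1) = mex{} = 0
g(2) = mex{} = 0
g(3) = mex{0} = 1
g(4) = mex{0} = 1
g(5) = mex{0} = 1
g(6) = mex{0,1} = 2
g(7) = mex{0,1} = 2
g(8) = mex{0,1} = 2
g(9) = mex{0,1,2} = 3
g(10) = mex{1,2} = 0
g(11) = mex{1,2} = 0
The P-positions (g = 0) in 0..11 are 0, 1, 2, 10, 11.

0, 1, 2, 10, 11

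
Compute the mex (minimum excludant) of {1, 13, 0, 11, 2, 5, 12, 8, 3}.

The values 0, 1, 2, 3 are all present; 4 is the first non-negative integer missing from the set.

4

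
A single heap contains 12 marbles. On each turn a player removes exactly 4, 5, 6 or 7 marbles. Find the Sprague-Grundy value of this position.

0

Build the Grundy sequence with g(k) = mex{g(k−s) : s ∈ {4, 5, 6, 7}, s ≤ k}:
g(0) = mex{} = 0
g(1) = mex{} = 0
g(2) = mex{} = 0
g(3) = mex{} = 0
g(4) = mex{0} = 1
g(5) = mex{0} = 1
g(6) = mex{0} = 1
g(7) = mex{0} = 1
g(8) = mex{0,1} = 2
g(9) = mex{0,1} = 2
g(10) = mex{0,1} = 2
g(11) = mex{1} = 0
g(12) = mex{1,2} = 0
So g(12) = 0.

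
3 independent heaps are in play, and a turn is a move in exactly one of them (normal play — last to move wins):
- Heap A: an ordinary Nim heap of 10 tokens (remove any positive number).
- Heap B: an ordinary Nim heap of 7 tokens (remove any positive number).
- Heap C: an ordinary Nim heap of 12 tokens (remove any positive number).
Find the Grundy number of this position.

Heap A is a plain Nim heap of size 10, so its Grundy value is 10.
Heap B is a plain Nim heap of size 7, so its Grundy value is 7.
Heap C is a plain Nim heap of size 12, so its Grundy value is 12.
The value of a disjunctive sum is the nim-sum of the parts.
Combined value = 10 XOR 7 XOR 12 = 1.

1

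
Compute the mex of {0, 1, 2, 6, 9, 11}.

3

The values 0, 1, 2 are all present; 3 is the first non-negative integer missing from the set.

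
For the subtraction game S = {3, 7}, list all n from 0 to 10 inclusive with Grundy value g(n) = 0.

0, 1, 2, 6, 10

Compute g(0), g(1), … for moves {3, 7}:
k:     0  1  2  3  4  5  6  7  8  9 10
g(k):  0  0  0  1  1  1  0  2  2  1  0
The P-positions (g = 0) in 0..10 are 0, 1, 2, 6, 10.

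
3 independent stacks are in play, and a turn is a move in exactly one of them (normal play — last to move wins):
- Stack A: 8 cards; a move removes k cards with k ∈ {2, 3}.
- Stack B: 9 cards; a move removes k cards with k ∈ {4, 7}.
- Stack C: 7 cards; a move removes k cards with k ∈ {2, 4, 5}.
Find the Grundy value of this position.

3

Grundy values for stack A (subtraction set {2, 3}):
k:     0  1  2  3  4  5  6  7  8
g(k):  0  0  1  1  2  0  0  1  1
So g(8) = 1.
For stack B, compute g(0), g(1), … with moves {4, 7}:
g(0) = mex{} = 0
g(1) = mex{} = 0
g(2) = mex{} = 0
g(3) = mex{} = 0
g(4) = mex{0} = 1
g(5) = mex{0} = 1
g(6) = mex{0} = 1
g(7) = mex{0} = 1
g(8) = mex{0,1} = 2
g(9) = mex{0,1} = 2
So g(9) = 2.
For stack C, compute g(0), g(1), … with moves {2, 4, 5}:
g(0) = mex{} = 0
g(1) = mex{} = 0
g(2) = mex{0} = 1
g(3) = mex{0} = 1
g(4) = mex{0,1} = 2
g(5) = mex{0,1} = 2
g(6) = mex{0,1,2} = 3
g(7) = mex{1,2} = 0
So g(7) = 0.
By the Sprague-Grundy theorem, the Grundy value of a sum of independent games is the XOR of the component values.
Combined value = 1 XOR 2 XOR 0 = 3.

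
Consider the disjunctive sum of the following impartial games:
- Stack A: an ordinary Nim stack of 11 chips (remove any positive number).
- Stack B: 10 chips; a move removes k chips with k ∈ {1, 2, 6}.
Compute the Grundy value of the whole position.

11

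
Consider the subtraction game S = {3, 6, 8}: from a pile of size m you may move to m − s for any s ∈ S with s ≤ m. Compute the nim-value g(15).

Compute g(0), g(1), … for moves {3, 6, 8}:
k:     0  1  2  3  4  5  6  7  8  9 10 11 12 13 14 15
g(k):  0  0  0  1  1  1  2  2  2  3  3  0  0  0  1  1
So g(15) = 1.

1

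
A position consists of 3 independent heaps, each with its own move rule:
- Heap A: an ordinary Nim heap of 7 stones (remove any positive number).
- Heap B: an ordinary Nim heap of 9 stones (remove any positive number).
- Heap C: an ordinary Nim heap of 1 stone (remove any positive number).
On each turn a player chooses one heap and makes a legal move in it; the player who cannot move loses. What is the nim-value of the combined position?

15

Heap A is a plain Nim heap of size 7, so its Grundy value is 7.
Heap B is a plain Nim heap of size 9, so its Grundy value is 9.
Heap C is a plain Nim heap of size 1, so its Grundy value is 1.
By the Sprague-Grundy theorem, the Grundy value of a sum of independent games is the XOR of the component values.
Combined value = 7 XOR 9 XOR 1 = 15.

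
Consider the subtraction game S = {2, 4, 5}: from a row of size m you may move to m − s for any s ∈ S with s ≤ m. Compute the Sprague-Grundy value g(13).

3

Grundy values for subtraction set {2, 4, 5}:
k:     0  1  2  3  4  5  6  7  8  9 10 11 12 13
g(k):  0  0  1  1  2  2  3  0  0  1  1  2  2  3
So g(13) = 3.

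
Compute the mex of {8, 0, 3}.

0 is in the set but 1 is not, so the mex is 1.

1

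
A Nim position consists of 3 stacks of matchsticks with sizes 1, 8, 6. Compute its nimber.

Nim-sum: 1 ⊕ 8 ⊕ 6 = 15.

15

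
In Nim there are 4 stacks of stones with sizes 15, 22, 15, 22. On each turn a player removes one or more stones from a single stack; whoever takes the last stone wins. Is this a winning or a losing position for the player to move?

Losing position

Bitwise XOR of the heap sizes:
  01111  (15)
  10110  (22)
  01111  (15)
  10110  (22)
  -----
  00000  (0)
The nim-sum is 0, so this is a P-position: the player to move is in a losing position under optimal play.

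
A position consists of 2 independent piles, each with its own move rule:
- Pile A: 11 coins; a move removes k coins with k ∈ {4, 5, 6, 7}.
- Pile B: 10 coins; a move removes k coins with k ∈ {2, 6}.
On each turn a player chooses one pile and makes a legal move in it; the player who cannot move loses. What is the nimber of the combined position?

Build the Grundy sequence for pile A with g(k) = mex{g(k−s) : s ∈ {4, 5, 6, 7}, s ≤ k}:
k:     0  1  2  3  4  5  6  7  8  9 10 11
g(k):  0  0  0  0  1  1  1  1  2  2  2  0
So g(11) = 0.
For pile B, compute g(0), g(1), … with moves {2, 6}:
g(0) = mex{} = 0
g(1) = mex{} = 0
g(2) = mex{0} = 1
g(3) = mex{0} = 1
g(4) = mex{1} = 0
g(5) = mex{1} = 0
g(6) = mex{0} = 1
g(7) = mex{0} = 1
g(8) = mex{1} = 0
g(9) = mex{1} = 0
g(10) = mex{0} = 1
So g(10) = 1.
The value of a disjunctive sum is the nim-sum of the parts.
Combined value = 0 ⊕ 1 = 1.

1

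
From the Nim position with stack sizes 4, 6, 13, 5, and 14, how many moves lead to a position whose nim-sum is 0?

Nim-sum: 4 XOR 6 XOR 13 XOR 5 XOR 14 = 4.
The overall nim-sum is X = 4. A stack of size p has a winning move iff p XOR X < p (reduce it to p XOR X).
  4: 4 XOR 4 = 0 < 4 — winning move (to 0).
  6: 6 XOR 4 = 2 < 6 — winning move (to 2).
  13: 13 XOR 4 = 9 < 13 — winning move (to 9).
  5: 5 XOR 4 = 1 < 5 — winning move (to 1).
  14: 14 XOR 4 = 10 < 14 — winning move (to 10).
That gives 5 winning moves.

5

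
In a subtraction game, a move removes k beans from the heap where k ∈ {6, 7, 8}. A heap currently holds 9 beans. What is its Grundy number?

Compute g(0), g(1), … for moves {6, 7, 8}:
g(0) = mex{} = 0
g(1) = mex{} = 0
g(2) = mex{} = 0
g(3) = mex{} = 0
g(4) = mex{} = 0
g(5) = mex{} = 0
g(6) = mex{0} = 1
g(7) = mex{0} = 1
g(8) = mex{0} = 1
g(9) = mex{0} = 1
So g(9) = 1.

1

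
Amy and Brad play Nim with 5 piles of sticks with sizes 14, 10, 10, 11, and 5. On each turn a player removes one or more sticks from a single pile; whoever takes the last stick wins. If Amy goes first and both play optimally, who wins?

Nim-sum: 14 ⊕ 10 ⊕ 10 ⊕ 11 ⊕ 5 = 0.
The nim-sum is 0, so this is a P-position: the player to move is in a losing position under optimal play; Amy is about to move from it and so loses — Brad wins.

Brad wins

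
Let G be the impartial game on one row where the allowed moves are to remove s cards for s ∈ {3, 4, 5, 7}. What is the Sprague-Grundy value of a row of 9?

3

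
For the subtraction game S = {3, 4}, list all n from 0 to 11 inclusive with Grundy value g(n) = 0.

Compute g(0), g(1), … for moves {3, 4}:
k:     0  1  2  3  4  5  6  7  8  9 10 11
g(k):  0  0  0  1  1  1  2  0  0  0  1  1
The P-positions (g = 0) in 0..11 are 0, 1, 2, 7, 8, 9.

0, 1, 2, 7, 8, 9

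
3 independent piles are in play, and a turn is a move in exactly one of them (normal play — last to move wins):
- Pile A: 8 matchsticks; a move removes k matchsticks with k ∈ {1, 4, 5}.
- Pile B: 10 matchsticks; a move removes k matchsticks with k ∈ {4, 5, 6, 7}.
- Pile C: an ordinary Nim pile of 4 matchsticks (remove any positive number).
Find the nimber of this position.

6

For pile A, compute g(0), g(1), … with moves {1, 4, 5}:
k:     0  1  2  3  4  5  6  7  8
g(k):  0  1  0  1  2  3  2  3  0
So g(8) = 0.
For pile B, compute g(0), g(1), … with moves {4, 5, 6, 7}:
g(0) = mex{} = 0
g(1) = mex{} = 0
g(2) = mex{} = 0
g(3) = mex{} = 0
g(4) = mex{0} = 1
g(5) = mex{0} = 1
g(6) = mex{0} = 1
g(7) = mex{0} = 1
g(8) = mex{0,1} = 2
g(9) = mex{0,1} = 2
g(10) = mex{0,1} = 2
So g(10) = 2.
Pile C is a plain Nim pile of size 4, so its Grundy value is 4.
By the Sprague-Grundy theorem, the Grundy value of a sum of independent games is the XOR of the component values.
Combined value = 0 XOR 2 XOR 4 = 6.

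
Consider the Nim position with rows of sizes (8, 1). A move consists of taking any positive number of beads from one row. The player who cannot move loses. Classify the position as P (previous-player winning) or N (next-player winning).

N-position

In binary:
  1000  (8)
  0001  (1)
  ----
  1001  (9)
The nim-sum is 9 ≠ 0, so this is an N-position: the player to move can win.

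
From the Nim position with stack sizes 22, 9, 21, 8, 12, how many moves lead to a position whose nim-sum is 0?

3

Compute the nim-sum pairwise:
22 XOR 9 = 31
31 XOR 21 = 10
10 XOR 8 = 2
2 XOR 12 = 14
The overall nim-sum is X = 14. A stack of size p has a winning move iff p XOR X < p (reduce it to p XOR X).
  22: 22 XOR 14 = 24 ≥ 22 — no move.
  9: 9 XOR 14 = 7 < 9 — winning move (to 7).
  21: 21 XOR 14 = 27 ≥ 21 — no move.
  8: 8 XOR 14 = 6 < 8 — winning move (to 6).
  12: 12 XOR 14 = 2 < 12 — winning move (to 2).
That gives 3 winning moves.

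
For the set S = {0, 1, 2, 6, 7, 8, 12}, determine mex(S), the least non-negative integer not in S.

3

The values 0, 1, 2 are all present; 3 is the first non-negative integer missing from the set.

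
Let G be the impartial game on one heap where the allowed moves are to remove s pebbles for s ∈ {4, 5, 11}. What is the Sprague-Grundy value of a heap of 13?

1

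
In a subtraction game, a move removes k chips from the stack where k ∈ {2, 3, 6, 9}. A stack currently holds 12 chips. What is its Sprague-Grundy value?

Build the Grundy sequence with g(k) = mex{g(k−s) : s ∈ {2, 3, 6, 9}, s ≤ k}:
g(0) = mex{} = 0
g(1) = mex{} = 0
g(2) = mex{0} = 1
g(3) = mex{0} = 1
g(4) = mex{0,1} = 2
g(5) = mex{1} = 0
g(6) = mex{0,1,2} = 3
g(7) = mex{0,2} = 1
g(8) = mex{0,1,3} = 2
g(9) = mex{0,1,3} = 2
g(10) = mex{0,1,2} = 3
g(11) = mex{0,1,2} = 3
g(12) = mex{1,2,3} = 0
So g(12) = 0.

0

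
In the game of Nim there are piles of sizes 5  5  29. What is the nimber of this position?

Nim-sum: 5 XOR 5 XOR 29 = 29.

29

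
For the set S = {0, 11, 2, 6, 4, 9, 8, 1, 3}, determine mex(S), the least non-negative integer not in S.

5

The values 0, 1, 2, 3, 4 are all present; 5 is the first non-negative integer missing from the set.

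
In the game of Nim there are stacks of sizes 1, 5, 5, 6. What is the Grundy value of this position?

Compute the nim-sum pairwise:
1 XOR 5 = 4
4 XOR 5 = 1
1 XOR 6 = 7

7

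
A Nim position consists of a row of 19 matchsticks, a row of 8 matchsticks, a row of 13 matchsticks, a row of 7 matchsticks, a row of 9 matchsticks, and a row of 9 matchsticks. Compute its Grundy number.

17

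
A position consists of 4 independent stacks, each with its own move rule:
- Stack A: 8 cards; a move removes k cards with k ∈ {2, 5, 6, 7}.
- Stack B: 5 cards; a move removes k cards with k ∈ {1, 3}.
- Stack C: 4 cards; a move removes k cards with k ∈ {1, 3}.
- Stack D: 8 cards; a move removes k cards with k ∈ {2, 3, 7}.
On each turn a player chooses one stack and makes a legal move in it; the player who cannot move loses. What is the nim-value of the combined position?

Build the Grundy sequence for stack A with g(k) = mex{g(k−s) : s ∈ {2, 5, 6, 7}, s ≤ k}:
k:     0  1  2  3  4  5  6  7  8
g(k):  0  0  1  1  0  2  1  3  2
So g(8) = 2.
Grundy values for stack B (subtraction set {1, 3}):
g(0) = mex{} = 0
g(1) = mex{0} = 1
g(2) = mex{1} = 0
g(3) = mex{0} = 1
g(4) = mex{1} = 0
g(5) = mex{0} = 1
So g(5) = 1.
Build the Grundy sequence for stack C with g(k) = mex{g(k−s) : s ∈ {1, 3}, s ≤ k}:
g(0) = mex{} = 0
g(1) = mex{0} = 1
g(2) = mex{1} = 0
g(3) = mex{0} = 1
g(4) = mex{1} = 0
So g(4) = 0.
Build the Grundy sequence for stack D with g(k) = mex{g(k−s) : s ∈ {2, 3, 7}, s ≤ k}:
k:     0  1  2  3  4  5  6  7  8
g(k):  0  0  1  1  2  0  0  1  1
So g(8) = 1.
The value of a disjunctive sum is the nim-sum of the parts.
Combined value = 2 XOR 1 XOR 0 XOR 1 = 2.

2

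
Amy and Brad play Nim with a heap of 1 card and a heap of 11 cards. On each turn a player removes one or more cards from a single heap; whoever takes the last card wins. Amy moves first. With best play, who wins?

Nim-sum: 1 XOR 11 = 10.
The nim-sum is 10 ≠ 0, so this is an N-position: the player to move can win; Amy has a winning move.

Amy wins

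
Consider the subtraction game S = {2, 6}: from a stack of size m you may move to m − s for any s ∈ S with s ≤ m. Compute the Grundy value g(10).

Grundy values for subtraction set {2, 6}:
k:     0  1  2  3  4  5  6  7  8  9 10
g(k):  0  0  1  1  0  0  1  1  0  0  1
So g(10) = 1.

1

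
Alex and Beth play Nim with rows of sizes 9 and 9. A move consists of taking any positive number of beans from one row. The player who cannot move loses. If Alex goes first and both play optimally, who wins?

Write each in binary and XOR column by column:
  1001  (9)
  1001  (9)
  ----
  0000  (0)
The nim-sum is 0, so this is a P-position: the player to move is in a losing position under optimal play; Alex is about to move from it and so loses — Beth wins.

Beth wins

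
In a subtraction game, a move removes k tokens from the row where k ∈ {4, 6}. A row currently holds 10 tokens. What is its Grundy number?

Grundy values for subtraction set {4, 6}:
g(0) = mex{} = 0
g(1) = mex{} = 0
g(2) = mex{} = 0
g(3) = mex{} = 0
g(4) = mex{0} = 1
g(5) = mex{0} = 1
g(6) = mex{0} = 1
g(7) = mex{0} = 1
g(8) = mex{0,1} = 2
g(9) = mex{0,1} = 2
g(10) = mex{1} = 0
So g(10) = 0.

0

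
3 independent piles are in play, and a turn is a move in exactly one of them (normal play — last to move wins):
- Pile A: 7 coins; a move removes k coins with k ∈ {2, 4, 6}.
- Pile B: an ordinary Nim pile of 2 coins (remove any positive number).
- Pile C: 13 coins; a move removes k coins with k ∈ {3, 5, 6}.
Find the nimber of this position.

Build the Grundy sequence for pile A with g(k) = mex{g(k−s) : s ∈ {2, 4, 6}, s ≤ k}:
g(0) = mex{} = 0
g(1) = mex{} = 0
g(2) = mex{0} = 1
g(3) = mex{0} = 1
g(4) = mex{0,1} = 2
g(5) = mex{0,1} = 2
g(6) = mex{0,1,2} = 3
g(7) = mex{0,1,2} = 3
So g(7) = 3.
Pile B is a plain Nim pile of size 2, so its Grundy value is 2.
Grundy values for pile C (subtraction set {3, 5, 6}):
g(0) = mex{} = 0
g(1) = mex{} = 0
g(2) = mex{} = 0
g(3) = mex{0} = 1
g(4) = mex{0} = 1
g(5) = mex{0} = 1
g(6) = mex{0,1} = 2
g(7) = mex{0,1} = 2
g(8) = mex{0,1} = 2
g(9) = mex{1,2} = 0
g(10) = mex{1,2} = 0
g(11) = mex{1,2} = 0
g(12) = mex{0,2} = 1
g(13) = mex{0,2} = 1
So g(13) = 1.
By the Sprague-Grundy theorem, the Grundy value of a sum of independent games is the XOR of the component values.
Combined value = 3 ⊕ 2 ⊕ 1 = 0.

0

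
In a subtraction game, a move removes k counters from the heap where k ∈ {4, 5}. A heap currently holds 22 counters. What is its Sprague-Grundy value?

1

Grundy values for subtraction set {4, 5}:
k:     0  1  2  3  4  5  6  7  8  9 10 11 12 13 14 15 16 17 18 19 20 21 22
g(k):  0  0  0  0  1  1  1  1  2  0  0  0  0  1  1  1  1  2  0  0  0  0  1
So g(22) = 1.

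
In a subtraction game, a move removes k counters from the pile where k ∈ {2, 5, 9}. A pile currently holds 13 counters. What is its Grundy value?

1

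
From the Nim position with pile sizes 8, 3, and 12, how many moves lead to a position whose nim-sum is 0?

1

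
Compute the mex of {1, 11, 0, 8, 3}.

2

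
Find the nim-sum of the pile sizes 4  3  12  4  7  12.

In binary:
  0100  (4)
  0011  (3)
  1100  (12)
  0100  (4)
  0111  (7)
  1100  (12)
  ----
  0100  (4)

4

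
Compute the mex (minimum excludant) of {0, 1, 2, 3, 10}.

The values 0, 1, 2, 3 are all present; 4 is the first non-negative integer missing from the set.

4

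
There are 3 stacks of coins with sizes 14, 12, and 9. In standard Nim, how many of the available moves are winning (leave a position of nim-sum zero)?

3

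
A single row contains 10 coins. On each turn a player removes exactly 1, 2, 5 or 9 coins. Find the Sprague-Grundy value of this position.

0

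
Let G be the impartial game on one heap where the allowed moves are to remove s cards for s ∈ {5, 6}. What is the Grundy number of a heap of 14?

0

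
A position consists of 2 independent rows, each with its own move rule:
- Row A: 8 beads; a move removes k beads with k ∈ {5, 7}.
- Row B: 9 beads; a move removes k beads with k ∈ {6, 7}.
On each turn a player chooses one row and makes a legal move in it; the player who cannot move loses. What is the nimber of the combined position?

0

Grundy values for row A (subtraction set {5, 7}):
g(0) = mex{} = 0
g(1) = mex{} = 0
g(2) = mex{} = 0
g(3) = mex{} = 0
g(4) = mex{} = 0
g(5) = mex{0} = 1
g(6) = mex{0} = 1
g(7) = mex{0} = 1
g(8) = mex{0} = 1
So g(8) = 1.
For row B, compute g(0), g(1), … with moves {6, 7}:
k:     0  1  2  3  4  5  6  7  8  9
g(k):  0  0  0  0  0  0  1  1  1  1
So g(9) = 1.
The value of a disjunctive sum is the nim-sum of the parts.
Combined value = 1 ⊕ 1 = 0.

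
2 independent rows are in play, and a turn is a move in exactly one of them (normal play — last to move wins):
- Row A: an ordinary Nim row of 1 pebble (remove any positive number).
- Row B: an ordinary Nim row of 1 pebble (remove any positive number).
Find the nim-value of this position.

Row A is a plain Nim row of size 1, so its Grundy value is 1.
Row B is a plain Nim row of size 1, so its Grundy value is 1.
By the Sprague-Grundy theorem, the Grundy value of a sum of independent games is the XOR of the component values.
Combined value = 1 ⊕ 1 = 0.

0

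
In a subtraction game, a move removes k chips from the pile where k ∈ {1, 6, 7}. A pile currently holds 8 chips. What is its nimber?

2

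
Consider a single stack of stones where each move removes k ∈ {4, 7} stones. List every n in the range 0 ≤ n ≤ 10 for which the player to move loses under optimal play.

Grundy values for subtraction set {4, 7}:
g(0) = mex{} = 0
g(1) = mex{} = 0
g(2) = mex{} = 0
g(3) = mex{} = 0
g(4) = mex{0} = 1
g(5) = mex{0} = 1
g(6) = mex{0} = 1
g(7) = mex{0} = 1
g(8) = mex{0,1} = 2
g(9) = mex{0,1} = 2
g(10) = mex{0,1} = 2
The P-positions (g = 0) in 0..10 are 0, 1, 2, 3.

0, 1, 2, 3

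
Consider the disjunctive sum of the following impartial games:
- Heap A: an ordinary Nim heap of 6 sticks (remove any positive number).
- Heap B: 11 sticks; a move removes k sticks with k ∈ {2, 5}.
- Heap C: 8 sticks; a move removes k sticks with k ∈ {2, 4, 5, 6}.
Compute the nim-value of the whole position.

Heap A is a plain Nim heap of size 6, so its Grundy value is 6.
For heap B, compute g(0), g(1), … with moves {2, 5}:
g(0) = mex{} = 0
g(1) = mex{} = 0
g(2) = mex{0} = 1
g(3) = mex{0} = 1
g(4) = mex{1} = 0
g(5) = mex{0,1} = 2
g(6) = mex{0} = 1
g(7) = mex{1,2} = 0
g(8) = mex{1} = 0
g(9) = mex{0} = 1
g(10) = mex{0,2} = 1
g(11) = mex{1} = 0
So g(11) = 0.
Build the Grundy sequence for heap C with g(k) = mex{g(k−s) : s ∈ {2, 4, 5, 6}, s ≤ k}:
g(0) = mex{} = 0
g(1) = mex{} = 0
g(2) = mex{0} = 1
g(3) = mex{0} = 1
g(4) = mex{0,1} = 2
g(5) = mex{0,1} = 2
g(6) = mex{0,1,2} = 3
g(7) = mex{0,1,2} = 3
g(8) = mex{1,2,3} = 0
So g(8) = 0.
By the Sprague-Grundy theorem, the Grundy value of a sum of independent games is the XOR of the component values.
Combined value = 6 ⊕ 0 ⊕ 0 = 6.

6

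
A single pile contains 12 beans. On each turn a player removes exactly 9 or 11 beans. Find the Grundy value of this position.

Compute g(0), g(1), … for moves {9, 11}:
g(0) = mex{} = 0
g(1) = mex{} = 0
g(2) = mex{} = 0
g(3) = mex{} = 0
g(4) = mex{} = 0
g(5) = mex{} = 0
g(6) = mex{} = 0
g(7) = mex{} = 0
g(8) = mex{} = 0
g(9) = mex{0} = 1
g(10) = mex{0} = 1
g(11) = mex{0} = 1
g(12) = mex{0} = 1
So g(12) = 1.

1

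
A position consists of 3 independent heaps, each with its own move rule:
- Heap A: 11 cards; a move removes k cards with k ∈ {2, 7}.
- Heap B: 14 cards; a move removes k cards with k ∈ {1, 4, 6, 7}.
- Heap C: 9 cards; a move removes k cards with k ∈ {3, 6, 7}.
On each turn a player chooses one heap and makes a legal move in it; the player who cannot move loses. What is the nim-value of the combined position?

Build the Grundy sequence for heap A with g(k) = mex{g(k−s) : s ∈ {2, 7}, s ≤ k}:
k:     0  1  2  3  4  5  6  7  8  9 10 11
g(k):  0  0  1  1  0  0  1  1  2  0  0  1
So g(11) = 1.
Grundy values for heap B (subtraction set {1, 4, 6, 7}):
g(0) = mex{} = 0
g(1) = mex{0} = 1
g(2) = mex{1} = 0
g(3) = mex{0} = 1
g(4) = mex{0,1} = 2
g(5) = mex{1,2} = 0
g(6) = mex{0} = 1
g(7) = mex{0,1} = 2
g(8) = mex{0,1,2} = 3
g(9) = mex{0,1,3} = 2
g(10) = mex{1,2} = 0
g(11) = mex{0,2} = 1
g(12) = mex{0,1,3} = 2
g(13) = mex{1,2} = 0
g(14) = mex{0,2,3} = 1
So g(14) = 1.
For heap C, compute g(0), g(1), … with moves {3, 6, 7}:
g(0) = mex{} = 0
g(1) = mex{} = 0
g(2) = mex{} = 0
g(3) = mex{0} = 1
g(4) = mex{0} = 1
g(5) = mex{0} = 1
g(6) = mex{0,1} = 2
g(7) = mex{0,1} = 2
g(8) = mex{0,1} = 2
g(9) = mex{0,1,2} = 3
So g(9) = 3.
By the Sprague-Grundy theorem, the Grundy value of a sum of independent games is the XOR of the component values.
Combined value = 1 ⊕ 1 ⊕ 3 = 3.

3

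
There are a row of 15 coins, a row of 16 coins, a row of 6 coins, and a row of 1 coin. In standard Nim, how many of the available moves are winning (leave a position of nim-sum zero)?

1

Nim-sum: 15 ^ 16 ^ 6 ^ 1 = 24.
The overall nim-sum is X = 24. A row of size p has a winning move iff p XOR X < p (reduce it to p XOR X).
  15: 15 XOR 24 = 23 ≥ 15 — no move.
  16: 16 XOR 24 = 8 < 16 — winning move (to 8).
  6: 6 XOR 24 = 30 ≥ 6 — no move.
  1: 1 XOR 24 = 25 ≥ 1 — no move.
That gives 1 winning move.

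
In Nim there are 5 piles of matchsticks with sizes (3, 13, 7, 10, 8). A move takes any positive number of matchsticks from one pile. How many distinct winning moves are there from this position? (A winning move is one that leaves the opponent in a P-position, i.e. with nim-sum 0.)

3

Compute the nim-sum pairwise:
3 XOR 13 = 14
14 XOR 7 = 9
9 XOR 10 = 3
3 XOR 8 = 11
The overall nim-sum is X = 11. A pile of size p has a winning move iff p XOR X < p (reduce it to p XOR X).
  3: 3 XOR 11 = 8 ≥ 3 — no move.
  13: 13 XOR 11 = 6 < 13 — winning move (to 6).
  7: 7 XOR 11 = 12 ≥ 7 — no move.
  10: 10 XOR 11 = 1 < 10 — winning move (to 1).
  8: 8 XOR 11 = 3 < 8 — winning move (to 3).
That gives 3 winning moves.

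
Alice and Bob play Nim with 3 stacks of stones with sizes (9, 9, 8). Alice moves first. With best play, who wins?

In binary:
  1001  (9)
  1001  (9)
  1000  (8)
  ----
  1000  (8)
The nim-sum is 8 ≠ 0, so this is an N-position: the player to move can win; Alice has a winning move.

Alice wins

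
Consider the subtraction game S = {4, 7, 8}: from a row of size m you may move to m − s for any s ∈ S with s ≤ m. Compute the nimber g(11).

2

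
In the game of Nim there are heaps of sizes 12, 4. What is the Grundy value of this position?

Nim-sum: 12 ^ 4 = 8.

8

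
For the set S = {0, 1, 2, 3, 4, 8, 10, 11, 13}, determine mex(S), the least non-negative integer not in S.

5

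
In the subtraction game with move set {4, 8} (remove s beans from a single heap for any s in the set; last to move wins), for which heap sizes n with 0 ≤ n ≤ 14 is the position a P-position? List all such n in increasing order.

0, 1, 2, 3, 12, 13, 14

Grundy values for subtraction set {4, 8}:
k:     0  1  2  3  4  5  6  7  8  9 10 11 12 13 14
g(k):  0  0  0  0  1  1  1  1  2  2  2  2  0  0  0
The P-positions (g = 0) in 0..14 are 0, 1, 2, 3, 12, 13, 14.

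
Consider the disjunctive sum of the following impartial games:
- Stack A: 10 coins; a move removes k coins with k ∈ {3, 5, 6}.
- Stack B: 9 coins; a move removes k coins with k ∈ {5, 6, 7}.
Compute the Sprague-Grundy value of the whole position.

Build the Grundy sequence for stack A with g(k) = mex{g(k−s) : s ∈ {3, 5, 6}, s ≤ k}:
g(0) = mex{} = 0
g(1) = mex{} = 0
g(2) = mex{} = 0
g(3) = mex{0} = 1
g(4) = mex{0} = 1
g(5) = mex{0} = 1
g(6) = mex{0,1} = 2
g(7) = mex{0,1} = 2
g(8) = mex{0,1} = 2
g(9) = mex{1,2} = 0
g(10) = mex{1,2} = 0
So g(10) = 0.
Grundy values for stack B (subtraction set {5, 6, 7}):
g(0) = mex{} = 0
g(1) = mex{} = 0
g(2) = mex{} = 0
g(3) = mex{} = 0
g(4) = mex{} = 0
g(5) = mex{0} = 1
g(6) = mex{0} = 1
g(7) = mex{0} = 1
g(8) = mex{0} = 1
g(9) = mex{0} = 1
So g(9) = 1.
By the Sprague-Grundy theorem, the Grundy value of a sum of independent games is the XOR of the component values.
Combined value = 0 ⊕ 1 = 1.

1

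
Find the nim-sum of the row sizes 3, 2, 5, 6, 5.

7

Nim-sum: 3 ^ 2 ^ 5 ^ 6 ^ 5 = 7.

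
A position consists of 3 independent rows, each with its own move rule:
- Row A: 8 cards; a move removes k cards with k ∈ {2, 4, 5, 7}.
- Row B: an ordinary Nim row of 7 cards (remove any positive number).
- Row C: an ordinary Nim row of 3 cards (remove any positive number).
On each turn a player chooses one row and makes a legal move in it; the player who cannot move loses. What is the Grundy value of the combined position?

Grundy values for row A (subtraction set {2, 4, 5, 7}):
g(0) = mex{} = 0
g(1) = mex{} = 0
g(2) = mex{0} = 1
g(3) = mex{0} = 1
g(4) = mex{0,1} = 2
g(5) = mex{0,1} = 2
g(6) = mex{0,1,2} = 3
g(7) = mex{0,1,2} = 3
g(8) = mex{0,1,2,3} = 4
So g(8) = 4.
Row B is a plain Nim row of size 7, so its Grundy value is 7.
Row C is a plain Nim row of size 3, so its Grundy value is 3.
The value of a disjunctive sum is the nim-sum of the parts.
Combined value = 4 ⊕ 7 ⊕ 3 = 0.

0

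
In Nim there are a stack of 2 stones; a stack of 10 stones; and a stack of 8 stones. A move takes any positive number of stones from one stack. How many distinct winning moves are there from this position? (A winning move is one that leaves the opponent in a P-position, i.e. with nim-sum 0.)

Nim-sum: 2 XOR 10 XOR 8 = 0.
The nim-sum is already 0, so every move leaves a nonzero nim-sum — there are no winning moves.

0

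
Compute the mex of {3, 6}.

0

0 is not in the set, so the mex is 0.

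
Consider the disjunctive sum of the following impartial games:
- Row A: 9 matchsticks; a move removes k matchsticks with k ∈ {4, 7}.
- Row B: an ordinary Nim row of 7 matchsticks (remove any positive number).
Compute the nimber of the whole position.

5

Grundy values for row A (subtraction set {4, 7}):
k:     0  1  2  3  4  5  6  7  8  9
g(k):  0  0  0  0  1  1  1  1  2  2
So g(9) = 2.
Row B is a plain Nim row of size 7, so its Grundy value is 7.
By the Sprague-Grundy theorem, the Grundy value of a sum of independent games is the XOR of the component values.
Combined value = 2 ⊕ 7 = 5.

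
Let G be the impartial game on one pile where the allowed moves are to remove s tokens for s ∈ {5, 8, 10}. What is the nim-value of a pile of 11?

Compute g(0), g(1), … for moves {5, 8, 10}:
k:     0  1  2  3  4  5  6  7  8  9 10 11
g(k):  0  0  0  0  0  1  1  1  1  1  2  2
So g(11) = 2.

2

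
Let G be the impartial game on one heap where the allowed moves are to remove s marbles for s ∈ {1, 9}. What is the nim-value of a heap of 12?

Build the Grundy sequence with g(k) = mex{g(k−s) : s ∈ {1, 9}, s ≤ k}:
g(0) = mex{} = 0
g(1) = mex{0} = 1
g(2) = mex{1} = 0
g(3) = mex{0} = 1
g(4) = mex{1} = 0
g(5) = mex{0} = 1
g(6) = mex{1} = 0
g(7) = mex{0} = 1
g(8) = mex{1} = 0
g(9) = mex{0} = 1
g(10) = mex{1} = 0
g(11) = mex{0} = 1
g(12) = mex{1} = 0
So g(12) = 0.

0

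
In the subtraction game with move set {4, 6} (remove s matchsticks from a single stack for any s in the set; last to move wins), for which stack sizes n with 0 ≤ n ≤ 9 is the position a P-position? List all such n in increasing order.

0, 1, 2, 3

Compute g(0), g(1), … for moves {4, 6}:
k:     0  1  2  3  4  5  6  7  8  9
g(k):  0  0  0  0  1  1  1  1  2  2
The P-positions (g = 0) in 0..9 are 0, 1, 2, 3.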